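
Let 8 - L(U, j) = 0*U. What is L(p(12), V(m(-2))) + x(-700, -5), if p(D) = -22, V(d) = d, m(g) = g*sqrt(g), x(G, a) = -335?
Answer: -327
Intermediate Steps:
m(g) = g**(3/2)
L(U, j) = 8 (L(U, j) = 8 - 0*U = 8 - 1*0 = 8 + 0 = 8)
L(p(12), V(m(-2))) + x(-700, -5) = 8 - 335 = -327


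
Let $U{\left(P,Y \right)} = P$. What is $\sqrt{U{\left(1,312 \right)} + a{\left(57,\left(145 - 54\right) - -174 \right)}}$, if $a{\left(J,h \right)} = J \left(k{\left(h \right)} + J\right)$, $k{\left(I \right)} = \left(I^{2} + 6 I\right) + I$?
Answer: $\sqrt{4111810} \approx 2027.8$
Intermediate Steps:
$k{\left(I \right)} = I^{2} + 7 I$
$a{\left(J,h \right)} = J \left(J + h \left(7 + h\right)\right)$ ($a{\left(J,h \right)} = J \left(h \left(7 + h\right) + J\right) = J \left(J + h \left(7 + h\right)\right)$)
$\sqrt{U{\left(1,312 \right)} + a{\left(57,\left(145 - 54\right) - -174 \right)}} = \sqrt{1 + 57 \left(57 + \left(\left(145 - 54\right) - -174\right) \left(7 + \left(\left(145 - 54\right) - -174\right)\right)\right)} = \sqrt{1 + 57 \left(57 + \left(91 + 174\right) \left(7 + \left(91 + 174\right)\right)\right)} = \sqrt{1 + 57 \left(57 + 265 \left(7 + 265\right)\right)} = \sqrt{1 + 57 \left(57 + 265 \cdot 272\right)} = \sqrt{1 + 57 \left(57 + 72080\right)} = \sqrt{1 + 57 \cdot 72137} = \sqrt{1 + 4111809} = \sqrt{4111810}$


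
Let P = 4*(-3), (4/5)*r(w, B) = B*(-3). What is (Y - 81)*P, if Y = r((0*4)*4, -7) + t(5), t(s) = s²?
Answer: 357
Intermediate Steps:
r(w, B) = -15*B/4 (r(w, B) = 5*(B*(-3))/4 = 5*(-3*B)/4 = -15*B/4)
Y = 205/4 (Y = -15/4*(-7) + 5² = 105/4 + 25 = 205/4 ≈ 51.250)
P = -12
(Y - 81)*P = (205/4 - 81)*(-12) = -119/4*(-12) = 357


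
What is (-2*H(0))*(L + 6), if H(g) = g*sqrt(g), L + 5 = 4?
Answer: 0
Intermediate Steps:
L = -1 (L = -5 + 4 = -1)
H(g) = g**(3/2)
(-2*H(0))*(L + 6) = (-2*0**(3/2))*(-1 + 6) = -2*0*5 = 0*5 = 0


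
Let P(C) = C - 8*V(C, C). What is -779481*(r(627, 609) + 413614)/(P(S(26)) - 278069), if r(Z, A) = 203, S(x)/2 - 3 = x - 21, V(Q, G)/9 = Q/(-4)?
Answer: 322562488977/277765 ≈ 1.1613e+6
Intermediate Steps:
V(Q, G) = -9*Q/4 (V(Q, G) = 9*(Q/(-4)) = 9*(Q*(-1/4)) = 9*(-Q/4) = -9*Q/4)
S(x) = -36 + 2*x (S(x) = 6 + 2*(x - 21) = 6 + 2*(-21 + x) = 6 + (-42 + 2*x) = -36 + 2*x)
P(C) = 19*C (P(C) = C - (-18)*C = C + 18*C = 19*C)
-779481*(r(627, 609) + 413614)/(P(S(26)) - 278069) = -779481*(203 + 413614)/(19*(-36 + 2*26) - 278069) = -779481*413817/(19*(-36 + 52) - 278069) = -779481*413817/(19*16 - 278069) = -779481*413817/(304 - 278069) = -779481/((-277765*1/413817)) = -779481/(-277765/413817) = -779481*(-413817/277765) = 322562488977/277765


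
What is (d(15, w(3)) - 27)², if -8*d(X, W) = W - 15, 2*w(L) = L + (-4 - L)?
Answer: 39601/64 ≈ 618.77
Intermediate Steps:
w(L) = -2 (w(L) = (L + (-4 - L))/2 = (½)*(-4) = -2)
d(X, W) = 15/8 - W/8 (d(X, W) = -(W - 15)/8 = -(-15 + W)/8 = 15/8 - W/8)
(d(15, w(3)) - 27)² = ((15/8 - ⅛*(-2)) - 27)² = ((15/8 + ¼) - 27)² = (17/8 - 27)² = (-199/8)² = 39601/64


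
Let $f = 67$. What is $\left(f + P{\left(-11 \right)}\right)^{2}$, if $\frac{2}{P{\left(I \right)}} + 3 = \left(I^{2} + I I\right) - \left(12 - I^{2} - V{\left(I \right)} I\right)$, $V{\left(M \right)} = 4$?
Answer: $\frac{103734225}{23104} \approx 4489.9$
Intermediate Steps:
$P{\left(I \right)} = \frac{2}{-15 + 3 I^{2} + 4 I}$ ($P{\left(I \right)} = \frac{2}{-3 - \left(12 - 4 I - 2 I^{2} - I I\right)} = \frac{2}{-3 + \left(\left(I^{2} + I^{2}\right) + \left(-12 + I^{2} + 4 I\right)\right)} = \frac{2}{-3 + \left(2 I^{2} + \left(-12 + I^{2} + 4 I\right)\right)} = \frac{2}{-3 + \left(-12 + 3 I^{2} + 4 I\right)} = \frac{2}{-15 + 3 I^{2} + 4 I}$)
$\left(f + P{\left(-11 \right)}\right)^{2} = \left(67 + \frac{2}{-15 + 3 \left(-11\right)^{2} + 4 \left(-11\right)}\right)^{2} = \left(67 + \frac{2}{-15 + 3 \cdot 121 - 44}\right)^{2} = \left(67 + \frac{2}{-15 + 363 - 44}\right)^{2} = \left(67 + \frac{2}{304}\right)^{2} = \left(67 + 2 \cdot \frac{1}{304}\right)^{2} = \left(67 + \frac{1}{152}\right)^{2} = \left(\frac{10185}{152}\right)^{2} = \frac{103734225}{23104}$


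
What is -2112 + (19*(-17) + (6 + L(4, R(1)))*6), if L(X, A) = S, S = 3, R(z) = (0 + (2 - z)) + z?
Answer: -2381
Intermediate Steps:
R(z) = 2 (R(z) = (2 - z) + z = 2)
L(X, A) = 3
-2112 + (19*(-17) + (6 + L(4, R(1)))*6) = -2112 + (19*(-17) + (6 + 3)*6) = -2112 + (-323 + 9*6) = -2112 + (-323 + 54) = -2112 - 269 = -2381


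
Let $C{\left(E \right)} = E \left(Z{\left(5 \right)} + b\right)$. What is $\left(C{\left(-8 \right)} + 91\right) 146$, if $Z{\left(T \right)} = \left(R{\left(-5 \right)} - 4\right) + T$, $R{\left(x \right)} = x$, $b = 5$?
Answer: $12118$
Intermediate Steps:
$Z{\left(T \right)} = -9 + T$ ($Z{\left(T \right)} = \left(-5 - 4\right) + T = -9 + T$)
$C{\left(E \right)} = E$ ($C{\left(E \right)} = E \left(\left(-9 + 5\right) + 5\right) = E \left(-4 + 5\right) = E 1 = E$)
$\left(C{\left(-8 \right)} + 91\right) 146 = \left(-8 + 91\right) 146 = 83 \cdot 146 = 12118$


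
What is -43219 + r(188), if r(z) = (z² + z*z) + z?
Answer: 27657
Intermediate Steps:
r(z) = z + 2*z² (r(z) = (z² + z²) + z = 2*z² + z = z + 2*z²)
-43219 + r(188) = -43219 + 188*(1 + 2*188) = -43219 + 188*(1 + 376) = -43219 + 188*377 = -43219 + 70876 = 27657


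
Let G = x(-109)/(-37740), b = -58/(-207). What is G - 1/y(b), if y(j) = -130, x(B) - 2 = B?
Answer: 1033/98124 ≈ 0.010527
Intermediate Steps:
b = 58/207 (b = -58*(-1/207) = 58/207 ≈ 0.28019)
x(B) = 2 + B
G = 107/37740 (G = (2 - 109)/(-37740) = -107*(-1/37740) = 107/37740 ≈ 0.0028352)
G - 1/y(b) = 107/37740 - 1/(-130) = 107/37740 - 1*(-1/130) = 107/37740 + 1/130 = 1033/98124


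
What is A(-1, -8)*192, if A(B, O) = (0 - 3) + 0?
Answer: -576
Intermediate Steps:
A(B, O) = -3 (A(B, O) = -3 + 0 = -3)
A(-1, -8)*192 = -3*192 = -576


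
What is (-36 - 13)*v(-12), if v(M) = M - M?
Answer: 0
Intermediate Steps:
v(M) = 0
(-36 - 13)*v(-12) = (-36 - 13)*0 = -49*0 = 0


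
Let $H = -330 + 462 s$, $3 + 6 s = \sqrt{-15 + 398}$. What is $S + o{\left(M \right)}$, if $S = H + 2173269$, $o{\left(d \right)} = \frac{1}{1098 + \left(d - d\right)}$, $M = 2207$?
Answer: $\frac{2385633385}{1098} + 77 \sqrt{383} \approx 2.1742 \cdot 10^{6}$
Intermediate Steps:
$o{\left(d \right)} = \frac{1}{1098}$ ($o{\left(d \right)} = \frac{1}{1098 + 0} = \frac{1}{1098}$)
$s = - \frac{1}{2} + \frac{\sqrt{383}}{6}$ ($s = - \frac{1}{2} + \frac{\sqrt{-15 + 398}}{6} = - \frac{1}{2} + \frac{\sqrt{383}}{6} \approx 2.7617$)
$H = -561 + 77 \sqrt{383}$ ($H = -330 + 462 \left(- \frac{1}{2} + \frac{\sqrt{383}}{6}\right) = -330 - \left(231 - 77 \sqrt{383}\right) = -561 + 77 \sqrt{383} \approx 945.92$)
$S = 2172708 + 77 \sqrt{383}$ ($S = \left(-561 + 77 \sqrt{383}\right) + 2173269 = 2172708 + 77 \sqrt{383} \approx 2.1742 \cdot 10^{6}$)
$S + o{\left(M \right)} = \left(2172708 + 77 \sqrt{383}\right) + \frac{1}{1098} = \frac{2385633385}{1098} + 77 \sqrt{383}$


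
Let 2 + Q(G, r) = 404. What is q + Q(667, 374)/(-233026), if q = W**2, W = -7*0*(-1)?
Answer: -3/1739 ≈ -0.0017251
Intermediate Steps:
Q(G, r) = 402 (Q(G, r) = -2 + 404 = 402)
W = 0 (W = 0*(-1) = 0)
q = 0 (q = 0**2 = 0)
q + Q(667, 374)/(-233026) = 0 + 402/(-233026) = 0 + 402*(-1/233026) = 0 - 3/1739 = -3/1739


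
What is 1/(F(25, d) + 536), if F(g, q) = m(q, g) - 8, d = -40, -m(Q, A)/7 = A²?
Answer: -1/3847 ≈ -0.00025994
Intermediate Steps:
m(Q, A) = -7*A²
F(g, q) = -8 - 7*g² (F(g, q) = -7*g² - 8 = -8 - 7*g²)
1/(F(25, d) + 536) = 1/((-8 - 7*25²) + 536) = 1/((-8 - 7*625) + 536) = 1/((-8 - 4375) + 536) = 1/(-4383 + 536) = 1/(-3847) = -1/3847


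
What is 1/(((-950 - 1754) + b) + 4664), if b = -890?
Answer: 1/1070 ≈ 0.00093458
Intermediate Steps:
1/(((-950 - 1754) + b) + 4664) = 1/(((-950 - 1754) - 890) + 4664) = 1/((-2704 - 890) + 4664) = 1/(-3594 + 4664) = 1/1070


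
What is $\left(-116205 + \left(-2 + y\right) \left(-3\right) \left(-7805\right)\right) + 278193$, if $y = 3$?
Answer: $185403$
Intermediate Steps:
$\left(-116205 + \left(-2 + y\right) \left(-3\right) \left(-7805\right)\right) + 278193 = \left(-116205 + \left(-2 + 3\right) \left(-3\right) \left(-7805\right)\right) + 278193 = \left(-116205 + 1 \left(-3\right) \left(-7805\right)\right) + 278193 = \left(-116205 - -23415\right) + 278193 = \left(-116205 + 23415\right) + 278193 = -92790 + 278193 = 185403$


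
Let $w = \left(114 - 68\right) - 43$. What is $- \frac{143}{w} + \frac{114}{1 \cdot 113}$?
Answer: $- \frac{15817}{339} \approx -46.658$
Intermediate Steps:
$w = 3$ ($w = 46 - 43 = 3$)
$- \frac{143}{w} + \frac{114}{1 \cdot 113} = - \frac{143}{3} + \frac{114}{1 \cdot 113} = \left(-143\right) \frac{1}{3} + \frac{114}{113} = - \frac{143}{3} + 114 \cdot \frac{1}{113} = - \frac{143}{3} + \frac{114}{113} = - \frac{15817}{339}$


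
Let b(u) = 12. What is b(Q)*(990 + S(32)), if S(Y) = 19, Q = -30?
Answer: 12108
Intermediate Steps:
b(Q)*(990 + S(32)) = 12*(990 + 19) = 12*1009 = 12108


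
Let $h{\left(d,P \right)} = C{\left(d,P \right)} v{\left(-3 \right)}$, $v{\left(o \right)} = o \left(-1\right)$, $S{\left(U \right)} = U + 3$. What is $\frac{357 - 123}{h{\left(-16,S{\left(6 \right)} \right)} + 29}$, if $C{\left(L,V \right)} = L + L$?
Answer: $- \frac{234}{67} \approx -3.4925$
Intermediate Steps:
$S{\left(U \right)} = 3 + U$
$C{\left(L,V \right)} = 2 L$
$v{\left(o \right)} = - o$
$h{\left(d,P \right)} = 6 d$ ($h{\left(d,P \right)} = 2 d \left(\left(-1\right) \left(-3\right)\right) = 2 d 3 = 6 d$)
$\frac{357 - 123}{h{\left(-16,S{\left(6 \right)} \right)} + 29} = \frac{357 - 123}{6 \left(-16\right) + 29} = \frac{234}{-96 + 29} = \frac{234}{-67} = 234 \left(- \frac{1}{67}\right) = - \frac{234}{67}$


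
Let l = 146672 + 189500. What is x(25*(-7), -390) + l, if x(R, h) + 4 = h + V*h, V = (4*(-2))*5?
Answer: 351378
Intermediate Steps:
V = -40 (V = -8*5 = -40)
l = 336172
x(R, h) = -4 - 39*h (x(R, h) = -4 + (h - 40*h) = -4 - 39*h)
x(25*(-7), -390) + l = (-4 - 39*(-390)) + 336172 = (-4 + 15210) + 336172 = 15206 + 336172 = 351378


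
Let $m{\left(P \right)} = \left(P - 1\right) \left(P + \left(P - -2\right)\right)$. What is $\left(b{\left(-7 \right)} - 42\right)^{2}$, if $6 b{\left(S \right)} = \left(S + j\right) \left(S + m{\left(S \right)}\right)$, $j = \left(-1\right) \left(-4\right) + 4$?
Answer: $\frac{26569}{36} \approx 738.03$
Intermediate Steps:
$m{\left(P \right)} = \left(-1 + P\right) \left(2 + 2 P\right)$ ($m{\left(P \right)} = \left(-1 + P\right) \left(P + \left(P + 2\right)\right) = \left(-1 + P\right) \left(P + \left(2 + P\right)\right) = \left(-1 + P\right) \left(2 + 2 P\right)$)
$j = 8$ ($j = 4 + 4 = 8$)
$b{\left(S \right)} = \frac{\left(8 + S\right) \left(-2 + S + 2 S^{2}\right)}{6}$ ($b{\left(S \right)} = \frac{\left(S + 8\right) \left(S + \left(-2 + 2 S^{2}\right)\right)}{6} = \frac{\left(8 + S\right) \left(-2 + S + 2 S^{2}\right)}{6}$)
$\left(b{\left(-7 \right)} - 42\right)^{2} = \left(\left(- \frac{8}{3} - 7 + \frac{\left(-7\right)^{3}}{3} + \frac{17 \left(-7\right)^{2}}{6}\right) - 42\right)^{2} = \left(\left(- \frac{8}{3} - 7 + \frac{1}{3} \left(-343\right) + \frac{17}{6} \cdot 49\right) - 42\right)^{2} = \left(\left(- \frac{8}{3} - 7 - \frac{343}{3} + \frac{833}{6}\right) - 42\right)^{2} = \left(\frac{89}{6} - 42\right)^{2} = \left(- \frac{163}{6}\right)^{2} = \frac{26569}{36}$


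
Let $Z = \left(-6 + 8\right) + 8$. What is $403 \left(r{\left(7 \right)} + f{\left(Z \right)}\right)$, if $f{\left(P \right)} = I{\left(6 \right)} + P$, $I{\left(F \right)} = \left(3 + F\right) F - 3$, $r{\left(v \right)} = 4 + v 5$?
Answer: $40300$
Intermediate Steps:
$r{\left(v \right)} = 4 + 5 v$
$Z = 10$ ($Z = 2 + 8 = 10$)
$I{\left(F \right)} = -3 + F \left(3 + F\right)$ ($I{\left(F \right)} = F \left(3 + F\right) - 3 = -3 + F \left(3 + F\right)$)
$f{\left(P \right)} = 51 + P$ ($f{\left(P \right)} = \left(-3 + 6^{2} + 3 \cdot 6\right) + P = \left(-3 + 36 + 18\right) + P = 51 + P$)
$403 \left(r{\left(7 \right)} + f{\left(Z \right)}\right) = 403 \left(\left(4 + 5 \cdot 7\right) + \left(51 + 10\right)\right) = 403 \left(\left(4 + 35\right) + 61\right) = 403 \left(39 + 61\right) = 403 \cdot 100 = 40300$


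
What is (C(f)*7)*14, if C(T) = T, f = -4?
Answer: -392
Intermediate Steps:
(C(f)*7)*14 = -4*7*14 = -28*14 = -392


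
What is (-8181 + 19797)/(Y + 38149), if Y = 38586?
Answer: 11616/76735 ≈ 0.15138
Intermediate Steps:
(-8181 + 19797)/(Y + 38149) = (-8181 + 19797)/(38586 + 38149) = 11616/76735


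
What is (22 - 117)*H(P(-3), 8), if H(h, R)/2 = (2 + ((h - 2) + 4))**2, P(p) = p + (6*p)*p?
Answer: -574750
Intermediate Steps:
P(p) = p + 6*p**2
H(h, R) = 2*(4 + h)**2 (H(h, R) = 2*(2 + ((h - 2) + 4))**2 = 2*(2 + ((-2 + h) + 4))**2 = 2*(2 + (2 + h))**2 = 2*(4 + h)**2)
(22 - 117)*H(P(-3), 8) = (22 - 117)*(2*(4 - 3*(1 + 6*(-3)))**2) = -190*(4 - 3*(1 - 18))**2 = -190*(4 - 3*(-17))**2 = -190*(4 + 51)**2 = -190*55**2 = -190*3025 = -95*6050 = -574750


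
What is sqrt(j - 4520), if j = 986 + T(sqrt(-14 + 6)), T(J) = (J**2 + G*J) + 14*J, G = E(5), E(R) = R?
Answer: sqrt(-3542 + 38*I*sqrt(2)) ≈ 0.4515 + 59.516*I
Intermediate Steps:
G = 5
T(J) = J**2 + 19*J (T(J) = (J**2 + 5*J) + 14*J = J**2 + 19*J)
j = 986 + 2*I*sqrt(2)*(19 + 2*I*sqrt(2)) (j = 986 + sqrt(-14 + 6)*(19 + sqrt(-14 + 6)) = 986 + sqrt(-8)*(19 + sqrt(-8)) = 986 + (2*I*sqrt(2))*(19 + 2*I*sqrt(2)) = 986 + 2*I*sqrt(2)*(19 + 2*I*sqrt(2)) ≈ 978.0 + 53.74*I)
sqrt(j - 4520) = sqrt((978 + 38*I*sqrt(2)) - 4520) = sqrt(-3542 + 38*I*sqrt(2))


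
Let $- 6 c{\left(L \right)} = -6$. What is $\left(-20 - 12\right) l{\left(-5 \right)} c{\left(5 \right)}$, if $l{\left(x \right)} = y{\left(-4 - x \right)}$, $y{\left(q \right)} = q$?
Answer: $-32$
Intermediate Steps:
$l{\left(x \right)} = -4 - x$
$c{\left(L \right)} = 1$ ($c{\left(L \right)} = \left(- \frac{1}{6}\right) \left(-6\right) = 1$)
$\left(-20 - 12\right) l{\left(-5 \right)} c{\left(5 \right)} = \left(-20 - 12\right) \left(-4 - -5\right) 1 = - 32 \left(-4 + 5\right) 1 = \left(-32\right) 1 \cdot 1 = \left(-32\right) 1 = -32$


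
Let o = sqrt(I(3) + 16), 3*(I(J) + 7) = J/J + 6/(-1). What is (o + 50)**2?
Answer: (150 + sqrt(66))**2/9 ≈ 2778.1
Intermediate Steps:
I(J) = -26/3 (I(J) = -7 + (J/J + 6/(-1))/3 = -7 + (1 + 6*(-1))/3 = -7 + (1 - 6)/3 = -7 + (1/3)*(-5) = -7 - 5/3 = -26/3)
o = sqrt(66)/3 (o = sqrt(-26/3 + 16) = sqrt(22/3) = sqrt(66)/3 ≈ 2.7080)
(o + 50)**2 = (sqrt(66)/3 + 50)**2 = (50 + sqrt(66)/3)**2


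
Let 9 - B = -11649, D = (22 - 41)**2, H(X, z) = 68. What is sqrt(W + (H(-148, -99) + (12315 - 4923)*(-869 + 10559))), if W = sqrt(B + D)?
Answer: sqrt(71628548 + sqrt(12019)) ≈ 8463.4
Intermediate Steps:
D = 361 (D = (-19)**2 = 361)
B = 11658 (B = 9 - 1*(-11649) = 9 + 11649 = 11658)
W = sqrt(12019) (W = sqrt(11658 + 361) = sqrt(12019) ≈ 109.63)
sqrt(W + (H(-148, -99) + (12315 - 4923)*(-869 + 10559))) = sqrt(sqrt(12019) + (68 + (12315 - 4923)*(-869 + 10559))) = sqrt(sqrt(12019) + (68 + 7392*9690)) = sqrt(sqrt(12019) + (68 + 71628480)) = sqrt(sqrt(12019) + 71628548) = sqrt(71628548 + sqrt(12019))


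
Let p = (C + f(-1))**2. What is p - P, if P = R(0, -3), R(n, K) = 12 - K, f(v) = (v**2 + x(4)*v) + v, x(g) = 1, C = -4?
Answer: 10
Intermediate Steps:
f(v) = v**2 + 2*v (f(v) = (v**2 + 1*v) + v = (v**2 + v) + v = (v + v**2) + v = v**2 + 2*v)
P = 15 (P = 12 - 1*(-3) = 12 + 3 = 15)
p = 25 (p = (-4 - (2 - 1))**2 = (-4 - 1*1)**2 = (-4 - 1)**2 = (-5)**2 = 25)
p - P = 25 - 1*15 = 25 - 15 = 10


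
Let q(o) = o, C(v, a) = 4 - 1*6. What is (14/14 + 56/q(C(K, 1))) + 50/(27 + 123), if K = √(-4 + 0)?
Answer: -80/3 ≈ -26.667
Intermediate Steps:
K = 2*I (K = √(-4) = 2*I ≈ 2.0*I)
C(v, a) = -2 (C(v, a) = 4 - 6 = -2)
(14/14 + 56/q(C(K, 1))) + 50/(27 + 123) = (14/14 + 56/(-2)) + 50/(27 + 123) = (14*(1/14) + 56*(-½)) + 50/150 = (1 - 28) + 50*(1/150) = -27 + ⅓ = -80/3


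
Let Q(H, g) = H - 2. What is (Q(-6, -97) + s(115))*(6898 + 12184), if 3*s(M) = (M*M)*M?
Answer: 29020878782/3 ≈ 9.6736e+9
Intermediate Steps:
Q(H, g) = -2 + H
s(M) = M**3/3 (s(M) = ((M*M)*M)/3 = (M**2*M)/3 = M**3/3)
(Q(-6, -97) + s(115))*(6898 + 12184) = ((-2 - 6) + (1/3)*115**3)*(6898 + 12184) = (-8 + (1/3)*1520875)*19082 = (-8 + 1520875/3)*19082 = (1520851/3)*19082 = 29020878782/3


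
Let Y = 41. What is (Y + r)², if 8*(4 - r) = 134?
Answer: 12769/16 ≈ 798.06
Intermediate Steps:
r = -51/4 (r = 4 - ⅛*134 = 4 - 67/4 = -51/4 ≈ -12.750)
(Y + r)² = (41 - 51/4)² = (113/4)² = 12769/16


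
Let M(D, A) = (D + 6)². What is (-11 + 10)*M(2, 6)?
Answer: -64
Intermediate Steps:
M(D, A) = (6 + D)²
(-11 + 10)*M(2, 6) = (-11 + 10)*(6 + 2)² = -1*8² = -1*64 = -64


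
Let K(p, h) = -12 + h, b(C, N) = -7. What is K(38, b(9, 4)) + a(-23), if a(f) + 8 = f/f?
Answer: -26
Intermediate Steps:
a(f) = -7 (a(f) = -8 + f/f = -8 + 1 = -7)
K(38, b(9, 4)) + a(-23) = (-12 - 7) - 7 = -19 - 7 = -26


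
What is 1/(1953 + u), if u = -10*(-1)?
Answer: 1/1963 ≈ 0.00050942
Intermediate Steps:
u = 10
1/(1953 + u) = 1/(1953 + 10) = 1/1963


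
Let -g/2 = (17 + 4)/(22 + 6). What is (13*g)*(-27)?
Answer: 1053/2 ≈ 526.50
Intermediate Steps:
g = -3/2 (g = -2*(17 + 4)/(22 + 6) = -42/28 = -2*¾ = -3/2 ≈ -1.5000)
(13*g)*(-27) = (13*(-3/2))*(-27) = -39/2*(-27) = 1053/2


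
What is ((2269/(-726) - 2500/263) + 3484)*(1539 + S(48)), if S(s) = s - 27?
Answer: 172332223700/31823 ≈ 5.4153e+6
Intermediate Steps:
S(s) = -27 + s
((2269/(-726) - 2500/263) + 3484)*(1539 + S(48)) = ((2269/(-726) - 2500/263) + 3484)*(1539 + (-27 + 48)) = ((2269*(-1/726) - 2500*1/263) + 3484)*(1539 + 21) = ((-2269/726 - 2500/263) + 3484)*1560 = (-2411747/190938 + 3484)*1560 = (662816245/190938)*1560 = 172332223700/31823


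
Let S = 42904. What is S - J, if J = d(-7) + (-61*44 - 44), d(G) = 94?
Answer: 45538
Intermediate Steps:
J = -2634 (J = 94 + (-61*44 - 44) = 94 + (-2684 - 44) = 94 - 2728 = -2634)
S - J = 42904 - 1*(-2634) = 42904 + 2634 = 45538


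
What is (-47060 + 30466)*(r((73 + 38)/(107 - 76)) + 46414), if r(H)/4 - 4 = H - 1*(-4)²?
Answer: -23858687260/31 ≈ -7.6964e+8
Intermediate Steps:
r(H) = -48 + 4*H (r(H) = 16 + 4*(H - 1*(-4)²) = 16 + 4*(H - 1*16) = 16 + 4*(H - 16) = 16 + 4*(-16 + H) = 16 + (-64 + 4*H) = -48 + 4*H)
(-47060 + 30466)*(r((73 + 38)/(107 - 76)) + 46414) = (-47060 + 30466)*((-48 + 4*((73 + 38)/(107 - 76))) + 46414) = -16594*((-48 + 4*(111/31)) + 46414) = -16594*((-48 + 444/31) + 46414) = -16594*(-1044/31 + 46414) = -16594*1437790/31 = -23858687260/31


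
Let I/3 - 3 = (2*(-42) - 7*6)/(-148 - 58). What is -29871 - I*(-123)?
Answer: -2939445/103 ≈ -28538.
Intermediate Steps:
I = 1116/103 (I = 9 + 3*((2*(-42) - 7*6)/(-148 - 58)) = 9 + 3*((-84 - 42)/(-206)) = 9 + 3*(-126*(-1/206)) = 9 + 3*(63/103) = 9 + 189/103 = 1116/103 ≈ 10.835)
-29871 - I*(-123) = -29871 - 1116*(-123)/103 = -29871 - 1*(-137268/103) = -29871 + 137268/103 = -2939445/103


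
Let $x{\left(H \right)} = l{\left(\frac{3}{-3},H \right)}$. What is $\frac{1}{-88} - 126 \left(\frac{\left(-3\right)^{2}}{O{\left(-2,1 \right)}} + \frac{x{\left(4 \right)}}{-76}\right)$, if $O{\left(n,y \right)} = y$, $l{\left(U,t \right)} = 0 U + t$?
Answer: $- \frac{1884979}{1672} \approx -1127.4$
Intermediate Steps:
$l{\left(U,t \right)} = t$ ($l{\left(U,t \right)} = 0 + t = t$)
$x{\left(H \right)} = H$
$\frac{1}{-88} - 126 \left(\frac{\left(-3\right)^{2}}{O{\left(-2,1 \right)}} + \frac{x{\left(4 \right)}}{-76}\right) = \frac{1}{-88} - 126 \left(\frac{\left(-3\right)^{2}}{1} + \frac{4}{-76}\right) = - \frac{1}{88} - 126 \left(9 \cdot 1 + 4 \left(- \frac{1}{76}\right)\right) = - \frac{1}{88} - 126 \left(9 - \frac{1}{19}\right) = - \frac{1}{88} - \frac{21420}{19} = - \frac{1884979}{1672}$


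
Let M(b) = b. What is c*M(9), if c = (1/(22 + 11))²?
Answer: 1/121 ≈ 0.0082645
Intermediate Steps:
c = 1/1089 (c = (1/33)² = 1/1089 ≈ 0.00091827)
c*M(9) = (1/1089)*9 = 1/121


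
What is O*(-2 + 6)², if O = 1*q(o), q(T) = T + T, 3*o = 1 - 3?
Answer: -64/3 ≈ -21.333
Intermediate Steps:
o = -⅔ (o = (1 - 3)/3 = (⅓)*(-2) = -⅔ ≈ -0.66667)
q(T) = 2*T
O = -4/3 (O = 1*(2*(-⅔)) = 1*(-4/3) = -4/3 ≈ -1.3333)
O*(-2 + 6)² = -4*(-2 + 6)²/3 = -4/3*4² = -4/3*16 = -64/3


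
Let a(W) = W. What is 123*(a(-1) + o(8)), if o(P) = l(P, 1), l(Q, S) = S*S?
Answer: 0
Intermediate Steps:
l(Q, S) = S**2
o(P) = 1 (o(P) = 1**2 = 1)
123*(a(-1) + o(8)) = 123*(-1 + 1) = 123*0 = 0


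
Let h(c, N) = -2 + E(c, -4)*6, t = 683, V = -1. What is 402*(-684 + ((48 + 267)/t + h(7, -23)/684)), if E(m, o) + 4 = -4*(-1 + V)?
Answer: -10697057927/38931 ≈ -2.7477e+5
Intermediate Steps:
E(m, o) = 4 (E(m, o) = -4 - 4*(-1 - 1) = -4 - 4*(-2) = -4 + 8 = 4)
h(c, N) = 22 (h(c, N) = -2 + 4*6 = -2 + 24 = 22)
402*(-684 + ((48 + 267)/t + h(7, -23)/684)) = 402*(-684 + ((48 + 267)/683 + 22/684)) = 402*(-684 + (315*(1/683) + 22*(1/684))) = 402*(-684 + (315/683 + 11/342)) = 402*(-684 + 115243/233586) = 402*(-159657581/233586) = -10697057927/38931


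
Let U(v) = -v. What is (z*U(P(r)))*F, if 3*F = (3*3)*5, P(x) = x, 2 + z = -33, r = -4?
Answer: -2100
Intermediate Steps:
z = -35 (z = -2 - 33 = -35)
F = 15 (F = ((3*3)*5)/3 = (9*5)/3 = (⅓)*45 = 15)
(z*U(P(r)))*F = -(-35)*(-4)*15 = -35*4*15 = -140*15 = -2100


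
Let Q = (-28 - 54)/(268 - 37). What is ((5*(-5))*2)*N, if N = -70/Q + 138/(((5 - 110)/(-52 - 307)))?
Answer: -9600490/287 ≈ -33451.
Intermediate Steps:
Q = -82/231 ≈ -0.35498
N = 960049/1435 (N = -70/(-82/231) + 138/(((5 - 110)/(-52 - 307))) = -70*(-231/82) + 138/((-105/(-359))) = 8085/41 + 138/((-105*(-1/359))) = 8085/41 + 138/(105/359) = 8085/41 + 138*(359/105) = 8085/41 + 16514/35 = 960049/1435 ≈ 669.02)
((5*(-5))*2)*N = ((5*(-5))*2)*(960049/1435) = -25*2*(960049/1435) = -50*960049/1435 = -9600490/287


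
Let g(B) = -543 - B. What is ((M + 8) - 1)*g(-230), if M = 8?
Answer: -4695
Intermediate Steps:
((M + 8) - 1)*g(-230) = ((8 + 8) - 1)*(-543 - 1*(-230)) = (16 - 1)*(-543 + 230) = 15*(-313) = -4695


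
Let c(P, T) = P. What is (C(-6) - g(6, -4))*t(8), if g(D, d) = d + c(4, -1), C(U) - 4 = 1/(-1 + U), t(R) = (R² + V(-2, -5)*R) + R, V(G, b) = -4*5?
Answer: -2376/7 ≈ -339.43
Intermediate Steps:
V(G, b) = -20
t(R) = R² - 19*R (t(R) = (R² - 20*R) + R = R² - 19*R)
C(U) = 4 + 1/(-1 + U)
g(D, d) = 4 + d (g(D, d) = d + 4 = 4 + d)
(C(-6) - g(6, -4))*t(8) = ((-3 + 4*(-6))/(-1 - 6) - (4 - 4))*(8*(-19 + 8)) = ((-3 - 24)/(-7) - 1*0)*(8*(-11)) = (-⅐*(-27) + 0)*(-88) = (27/7 + 0)*(-88) = (27/7)*(-88) = -2376/7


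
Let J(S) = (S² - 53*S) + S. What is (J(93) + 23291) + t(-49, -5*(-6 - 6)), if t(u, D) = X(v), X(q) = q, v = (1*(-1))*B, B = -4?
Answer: 27108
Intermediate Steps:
v = 4 (v = (1*(-1))*(-4) = -1*(-4) = 4)
J(S) = S² - 52*S
t(u, D) = 4
(J(93) + 23291) + t(-49, -5*(-6 - 6)) = (93*(-52 + 93) + 23291) + 4 = (93*41 + 23291) + 4 = (3813 + 23291) + 4 = 27104 + 4 = 27108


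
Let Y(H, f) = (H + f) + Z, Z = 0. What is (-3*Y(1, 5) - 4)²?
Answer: 484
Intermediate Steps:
Y(H, f) = H + f (Y(H, f) = (H + f) + 0 = H + f)
(-3*Y(1, 5) - 4)² = (-3*(1 + 5) - 4)² = (-3*6 - 4)² = (-18 - 4)² = (-22)² = 484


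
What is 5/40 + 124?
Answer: 993/8 ≈ 124.13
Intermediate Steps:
5/40 + 124 = (1/40)*5 + 124 = ⅛ + 124 = 993/8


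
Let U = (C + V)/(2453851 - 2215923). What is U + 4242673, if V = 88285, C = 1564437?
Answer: 504726177133/118964 ≈ 4.2427e+6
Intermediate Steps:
U = 826361/118964 (U = (1564437 + 88285)/(2453851 - 2215923) = 1652722/237928 = 1652722*(1/237928) = 826361/118964 ≈ 6.9463)
U + 4242673 = 826361/118964 + 4242673 = 504726177133/118964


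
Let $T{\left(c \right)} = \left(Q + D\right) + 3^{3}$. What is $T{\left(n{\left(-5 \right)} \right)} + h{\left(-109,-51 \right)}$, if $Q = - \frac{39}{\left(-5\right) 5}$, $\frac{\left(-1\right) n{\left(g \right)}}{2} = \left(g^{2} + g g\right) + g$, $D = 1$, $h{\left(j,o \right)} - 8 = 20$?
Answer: $\frac{1439}{25} \approx 57.56$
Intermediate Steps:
$h{\left(j,o \right)} = 28$ ($h{\left(j,o \right)} = 8 + 20 = 28$)
$n{\left(g \right)} = - 4 g^{2} - 2 g$ ($n{\left(g \right)} = - 2 \left(\left(g^{2} + g g\right) + g\right) = - 2 \left(\left(g^{2} + g^{2}\right) + g\right) = - 2 \left(2 g^{2} + g\right) = - 2 \left(g + 2 g^{2}\right) = - 4 g^{2} - 2 g$)
$Q = \frac{39}{25}$ ($Q = - \frac{39}{-25} = \left(-39\right) \left(- \frac{1}{25}\right) = \frac{39}{25} \approx 1.56$)
$T{\left(c \right)} = \frac{739}{25}$ ($T{\left(c \right)} = \left(\frac{39}{25} + 1\right) + 3^{3} = \frac{64}{25} + 27 = \frac{739}{25}$)
$T{\left(n{\left(-5 \right)} \right)} + h{\left(-109,-51 \right)} = \frac{739}{25} + 28 = \frac{1439}{25}$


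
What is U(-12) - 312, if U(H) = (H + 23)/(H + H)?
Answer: -7499/24 ≈ -312.46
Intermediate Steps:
U(H) = (23 + H)/(2*H) (U(H) = (23 + H)/((2*H)) = (23 + H)*(1/(2*H)) = (23 + H)/(2*H))
U(-12) - 312 = (½)*(23 - 12)/(-12) - 312 = (½)*(-1/12)*11 - 312 = -11/24 - 312 = -7499/24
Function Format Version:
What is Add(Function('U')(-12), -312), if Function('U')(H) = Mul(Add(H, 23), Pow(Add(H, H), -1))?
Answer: Rational(-7499, 24) ≈ -312.46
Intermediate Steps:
Function('U')(H) = Mul(Rational(1, 2), Pow(H, -1), Add(23, H)) (Function('U')(H) = Mul(Add(23, H), Pow(Mul(2, H), -1)) = Mul(Add(23, H), Mul(Rational(1, 2), Pow(H, -1))) = Mul(Rational(1, 2), Pow(H, -1), Add(23, H)))
Add(Function('U')(-12), -312) = Add(Mul(Rational(1, 2), Pow(-12, -1), Add(23, -12)), -312) = Add(Mul(Rational(1, 2), Rational(-1, 12), 11), -312) = Add(Rational(-11, 24), -312) = Rational(-7499, 24)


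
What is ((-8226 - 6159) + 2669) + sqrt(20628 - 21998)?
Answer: -11716 + I*sqrt(1370) ≈ -11716.0 + 37.013*I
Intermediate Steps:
((-8226 - 6159) + 2669) + sqrt(20628 - 21998) = (-14385 + 2669) + sqrt(-1370) = -11716 + I*sqrt(1370)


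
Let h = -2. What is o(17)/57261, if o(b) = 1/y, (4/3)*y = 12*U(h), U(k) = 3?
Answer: 1/1546047 ≈ 6.4681e-7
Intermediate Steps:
y = 27 (y = 3*(12*3)/4 = (¾)*36 = 27)
o(b) = 1/27
o(17)/57261 = (1/27)/57261 = (1/27)*(1/57261) = 1/1546047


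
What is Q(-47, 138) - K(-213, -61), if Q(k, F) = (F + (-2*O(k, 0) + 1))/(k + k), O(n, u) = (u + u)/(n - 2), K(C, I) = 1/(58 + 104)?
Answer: -5653/3807 ≈ -1.4849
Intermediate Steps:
K(C, I) = 1/162
O(n, u) = 2*u/(-2 + n) (O(n, u) = (2*u)/(-2 + n) = 2*u/(-2 + n))
Q(k, F) = (1 + F)/(2*k) (Q(k, F) = (F + (-4*0/(-2 + k) + 1))/(k + k) = (F + (-2*0 + 1))/((2*k)) = (F + (0 + 1))*(1/(2*k)) = (F + 1)*(1/(2*k)) = (1 + F)*(1/(2*k)) = (1 + F)/(2*k))
Q(-47, 138) - K(-213, -61) = (1/2)*(1 + 138)/(-47) - 1*1/162 = (1/2)*(-1/47)*139 - 1/162 = -139/94 - 1/162 = -5653/3807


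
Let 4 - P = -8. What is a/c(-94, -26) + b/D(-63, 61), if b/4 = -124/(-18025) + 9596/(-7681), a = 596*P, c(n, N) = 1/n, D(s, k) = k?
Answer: -5677776402901024/8445451525 ≈ -6.7229e+5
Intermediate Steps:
P = 12 (P = 4 - 1*(-8) = 4 + 8 = 12)
a = 7152 (a = 596*12 = 7152)
b = -688061824/138450025 (b = 4*(-124/(-18025) + 9596/(-7681)) = 4*(-124*(-1/18025) + 9596*(-1/7681)) = 4*(124/18025 - 9596/7681) = 4*(-172015456/138450025) = -688061824/138450025 ≈ -4.9697)
a/c(-94, -26) + b/D(-63, 61) = 7152/(1/(-94)) - 688061824/138450025/61 = 7152/(-1/94) - 688061824/138450025*1/61 = 7152*(-94) - 688061824/8445451525 = -672288 - 688061824/8445451525 = -5677776402901024/8445451525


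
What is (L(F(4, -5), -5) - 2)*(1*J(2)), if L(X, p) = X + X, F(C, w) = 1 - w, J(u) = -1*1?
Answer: -10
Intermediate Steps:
J(u) = -1
L(X, p) = 2*X
(L(F(4, -5), -5) - 2)*(1*J(2)) = (2*(1 - 1*(-5)) - 2)*(1*(-1)) = (2*(1 + 5) - 2)*(-1) = (2*6 - 2)*(-1) = (12 - 2)*(-1) = 10*(-1) = -10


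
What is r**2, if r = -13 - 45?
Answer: 3364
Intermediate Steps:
r = -58
r**2 = (-58)**2 = 3364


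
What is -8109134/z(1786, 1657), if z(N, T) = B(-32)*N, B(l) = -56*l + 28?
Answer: -4054567/1625260 ≈ -2.4947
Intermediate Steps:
B(l) = 28 - 56*l
z(N, T) = 1820*N (z(N, T) = (28 - 56*(-32))*N = (28 + 1792)*N = 1820*N)
-8109134/z(1786, 1657) = -8109134/(1820*1786) = -8109134/3250520 = -8109134*1/3250520 = -4054567/1625260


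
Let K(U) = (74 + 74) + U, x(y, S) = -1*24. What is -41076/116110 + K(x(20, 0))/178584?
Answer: -915139843/2591923530 ≈ -0.35307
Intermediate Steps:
x(y, S) = -24
K(U) = 148 + U
-41076/116110 + K(x(20, 0))/178584 = -41076/116110 + (148 - 24)/178584 = -41076*1/116110 + 124*(1/178584) = -20538/58055 + 31/44646 = -915139843/2591923530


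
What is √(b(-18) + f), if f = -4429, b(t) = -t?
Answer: I*√4411 ≈ 66.415*I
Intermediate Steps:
√(b(-18) + f) = √(-1*(-18) - 4429) = √(18 - 4429) = √(-4411) = I*√4411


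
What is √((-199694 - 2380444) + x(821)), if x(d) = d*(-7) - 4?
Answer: 3*I*√287321 ≈ 1608.1*I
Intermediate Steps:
x(d) = -4 - 7*d (x(d) = -7*d - 4 = -4 - 7*d)
√((-199694 - 2380444) + x(821)) = √((-199694 - 2380444) + (-4 - 7*821)) = √(-2580138 + (-4 - 5747)) = √(-2580138 - 5751) = √(-2585889) = 3*I*√287321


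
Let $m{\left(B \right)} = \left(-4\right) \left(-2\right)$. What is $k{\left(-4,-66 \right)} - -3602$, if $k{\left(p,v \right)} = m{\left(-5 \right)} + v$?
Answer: $3544$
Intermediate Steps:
$m{\left(B \right)} = 8$
$k{\left(p,v \right)} = 8 + v$
$k{\left(-4,-66 \right)} - -3602 = \left(8 - 66\right) - -3602 = -58 + 3602 = 3544$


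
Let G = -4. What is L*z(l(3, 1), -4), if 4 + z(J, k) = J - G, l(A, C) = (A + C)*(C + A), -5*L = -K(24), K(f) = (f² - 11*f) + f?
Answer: 5376/5 ≈ 1075.2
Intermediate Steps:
K(f) = f² - 10*f
L = 336/5 (L = -(-1)*24*(-10 + 24)/5 = -(-1)*24*14/5 = -(-1)*336/5 = -⅕*(-336) = 336/5 ≈ 67.200)
l(A, C) = (A + C)² (l(A, C) = (A + C)*(A + C) = (A + C)²)
z(J, k) = J (z(J, k) = -4 + (J - 1*(-4)) = -4 + (J + 4) = -4 + (4 + J) = J)
L*z(l(3, 1), -4) = 336*(3 + 1)²/5 = (336/5)*4² = (336/5)*16 = 5376/5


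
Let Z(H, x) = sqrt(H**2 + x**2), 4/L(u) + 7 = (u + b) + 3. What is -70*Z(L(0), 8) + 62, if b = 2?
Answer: 62 - 140*sqrt(17) ≈ -515.23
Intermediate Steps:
L(u) = 4/(-2 + u) (L(u) = 4/(-7 + ((u + 2) + 3)) = 4/(-7 + ((2 + u) + 3)) = 4/(-7 + (5 + u)) = 4/(-2 + u))
-70*Z(L(0), 8) + 62 = -70*sqrt((4/(-2 + 0))**2 + 8**2) + 62 = -70*sqrt((4/(-2))**2 + 64) + 62 = -70*sqrt((4*(-1/2))**2 + 64) + 62 = -70*sqrt((-2)**2 + 64) + 62 = -70*sqrt(4 + 64) + 62 = -140*sqrt(17) + 62 = 62 - 140*sqrt(17)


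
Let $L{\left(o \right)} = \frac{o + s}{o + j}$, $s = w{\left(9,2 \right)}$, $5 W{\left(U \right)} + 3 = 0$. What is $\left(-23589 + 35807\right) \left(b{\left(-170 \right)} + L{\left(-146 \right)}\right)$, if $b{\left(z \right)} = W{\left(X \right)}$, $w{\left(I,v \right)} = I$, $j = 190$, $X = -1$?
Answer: $- \frac{4991053}{110} \approx -45373.0$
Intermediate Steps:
$W{\left(U \right)} = - \frac{3}{5}$ ($W{\left(U \right)} = - \frac{3}{5} + \frac{1}{5} \cdot 0 = - \frac{3}{5} + 0 = - \frac{3}{5}$)
$b{\left(z \right)} = - \frac{3}{5}$
$s = 9$
$L{\left(o \right)} = \frac{9 + o}{190 + o}$ ($L{\left(o \right)} = \frac{o + 9}{o + 190} = \frac{9 + o}{190 + o}$)
$\left(-23589 + 35807\right) \left(b{\left(-170 \right)} + L{\left(-146 \right)}\right) = \left(-23589 + 35807\right) \left(- \frac{3}{5} + \frac{9 - 146}{190 - 146}\right) = 12218 \left(- \frac{3}{5} + \frac{1}{44} \left(-137\right)\right) = 12218 \left(- \frac{3}{5} - \frac{137}{44}\right) = 12218 \left(- \frac{817}{220}\right) = - \frac{4991053}{110}$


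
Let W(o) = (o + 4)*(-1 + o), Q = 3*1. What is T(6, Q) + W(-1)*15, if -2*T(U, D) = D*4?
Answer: -96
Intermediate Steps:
Q = 3
T(U, D) = -2*D (T(U, D) = -D*4/2 = -2*D)
W(o) = (-1 + o)*(4 + o) (W(o) = (4 + o)*(-1 + o) = (-1 + o)*(4 + o))
T(6, Q) + W(-1)*15 = -2*3 + (-4 + (-1)² + 3*(-1))*15 = -6 + (-4 + 1 - 3)*15 = -6 - 6*15 = -6 - 90 = -96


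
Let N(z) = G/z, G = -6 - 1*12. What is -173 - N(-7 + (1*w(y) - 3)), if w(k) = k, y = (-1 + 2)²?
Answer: -175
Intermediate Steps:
y = 1 (y = 1² = 1)
G = -18 (G = -6 - 12 = -18)
N(z) = -18/z
-173 - N(-7 + (1*w(y) - 3)) = -173 - (-18)/(-7 + (1*1 - 3)) = -173 - (-18)/(-7 + (1 - 3)) = -173 - (-18)/(-7 - 2) = -173 - (-18)/(-9) = -173 - (-18)*(-1)/9 = -173 - 1*2 = -173 - 2 = -175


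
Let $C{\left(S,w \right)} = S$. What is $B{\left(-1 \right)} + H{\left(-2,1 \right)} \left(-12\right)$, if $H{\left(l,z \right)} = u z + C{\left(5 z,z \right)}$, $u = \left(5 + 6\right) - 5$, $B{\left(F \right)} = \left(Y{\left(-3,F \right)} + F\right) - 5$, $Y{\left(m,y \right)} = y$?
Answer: $-139$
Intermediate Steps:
$B{\left(F \right)} = -5 + 2 F$ ($B{\left(F \right)} = \left(F + F\right) - 5 = 2 F - 5 = -5 + 2 F$)
$u = 6$ ($u = 11 - 5 = 6$)
$H{\left(l,z \right)} = 11 z$ ($H{\left(l,z \right)} = 6 z + 5 z = 11 z$)
$B{\left(-1 \right)} + H{\left(-2,1 \right)} \left(-12\right) = \left(-5 + 2 \left(-1\right)\right) + 11 \cdot 1 \left(-12\right) = \left(-5 - 2\right) + 11 \left(-12\right) = -7 - 132 = -139$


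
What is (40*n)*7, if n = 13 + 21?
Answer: 9520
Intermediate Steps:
n = 34
(40*n)*7 = (40*34)*7 = 1360*7 = 9520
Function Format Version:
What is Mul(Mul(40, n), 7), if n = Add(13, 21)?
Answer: 9520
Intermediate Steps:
n = 34
Mul(Mul(40, n), 7) = Mul(Mul(40, 34), 7) = Mul(1360, 7) = 9520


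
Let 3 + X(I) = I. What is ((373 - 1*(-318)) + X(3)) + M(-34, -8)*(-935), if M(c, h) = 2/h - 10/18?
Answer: 51991/36 ≈ 1444.2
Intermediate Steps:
M(c, h) = -5/9 + 2/h (M(c, h) = 2/h - 10*1/18 = 2/h - 5/9 = -5/9 + 2/h)
X(I) = -3 + I
((373 - 1*(-318)) + X(3)) + M(-34, -8)*(-935) = ((373 - 1*(-318)) + (-3 + 3)) + (-5/9 + 2/(-8))*(-935) = ((373 + 318) + 0) + (-5/9 + 2*(-⅛))*(-935) = (691 + 0) + (-5/9 - ¼)*(-935) = 691 - 29/36*(-935) = 691 + 27115/36 = 51991/36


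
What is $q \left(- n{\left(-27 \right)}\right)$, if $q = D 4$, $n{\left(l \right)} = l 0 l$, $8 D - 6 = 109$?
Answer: $0$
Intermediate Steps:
$D = \frac{115}{8}$ ($D = \frac{3}{4} + \frac{1}{8} \cdot 109 = \frac{3}{4} + \frac{109}{8} = \frac{115}{8} \approx 14.375$)
$n{\left(l \right)} = 0$ ($n{\left(l \right)} = 0 l = 0$)
$q = \frac{115}{2}$ ($q = \frac{115}{8} \cdot 4 = \frac{115}{2} \approx 57.5$)
$q \left(- n{\left(-27 \right)}\right) = \frac{115 \left(\left(-1\right) 0\right)}{2} = \frac{115}{2} \cdot 0 = 0$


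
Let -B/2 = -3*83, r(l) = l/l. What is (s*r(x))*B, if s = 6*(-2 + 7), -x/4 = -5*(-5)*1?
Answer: 14940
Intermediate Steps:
x = -100 (x = -4*(-5*(-5)) = -100 ≈ -100.00)
r(l) = 1
s = 30 (s = 6*5 = 30)
B = 498 (B = -(-6)*83 = -2*(-249) = 498)
(s*r(x))*B = (30*1)*498 = 30*498 = 14940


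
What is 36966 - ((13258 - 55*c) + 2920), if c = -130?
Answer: 13638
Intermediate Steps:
36966 - ((13258 - 55*c) + 2920) = 36966 - ((13258 - 55*(-130)) + 2920) = 36966 - ((13258 + 7150) + 2920) = 36966 - (20408 + 2920) = 36966 - 1*23328 = 36966 - 23328 = 13638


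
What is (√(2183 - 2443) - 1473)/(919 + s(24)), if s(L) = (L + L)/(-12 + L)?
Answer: -1473/923 + 2*I*√65/923 ≈ -1.5959 + 0.01747*I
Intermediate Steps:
s(L) = 2*L/(-12 + L) (s(L) = (2*L)/(-12 + L) = 2*L/(-12 + L))
(√(2183 - 2443) - 1473)/(919 + s(24)) = (√(2183 - 2443) - 1473)/(919 + 2*24/(-12 + 24)) = (√(-260) - 1473)/(919 + 2*24/12) = (2*I*√65 - 1473)/(919 + 2*24*(1/12)) = (-1473 + 2*I*√65)/(919 + 4) = (-1473 + 2*I*√65)/923 = (-1473 + 2*I*√65)*(1/923) = -1473/923 + 2*I*√65/923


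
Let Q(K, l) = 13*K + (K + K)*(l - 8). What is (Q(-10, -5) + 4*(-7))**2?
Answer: 10404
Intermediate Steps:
Q(K, l) = 13*K + 2*K*(-8 + l) (Q(K, l) = 13*K + (2*K)*(-8 + l) = 13*K + 2*K*(-8 + l))
(Q(-10, -5) + 4*(-7))**2 = (-10*(-3 + 2*(-5)) + 4*(-7))**2 = (-10*(-3 - 10) - 28)**2 = (-10*(-13) - 28)**2 = (130 - 28)**2 = 102**2 = 10404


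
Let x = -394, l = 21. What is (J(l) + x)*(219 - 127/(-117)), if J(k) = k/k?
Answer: -3373250/39 ≈ -86494.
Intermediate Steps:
J(k) = 1
(J(l) + x)*(219 - 127/(-117)) = (1 - 394)*(219 - 127/(-117)) = -393*(219 - 127*(-1/117)) = -393*(219 + 127/117) = -393*25750/117 = -3373250/39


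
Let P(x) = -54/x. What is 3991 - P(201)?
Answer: 267415/67 ≈ 3991.3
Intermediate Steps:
3991 - P(201) = 3991 - (-54)/201 = 3991 - 1*(-18/67) = 3991 + 18/67 = 267415/67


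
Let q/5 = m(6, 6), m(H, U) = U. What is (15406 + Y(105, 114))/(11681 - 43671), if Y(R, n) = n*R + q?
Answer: -13703/15995 ≈ -0.85670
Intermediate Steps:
q = 30 (q = 5*6 = 30)
Y(R, n) = 30 + R*n (Y(R, n) = n*R + 30 = R*n + 30 = 30 + R*n)
(15406 + Y(105, 114))/(11681 - 43671) = (15406 + (30 + 105*114))/(11681 - 43671) = (15406 + (30 + 11970))/(-31990) = (15406 + 12000)*(-1/31990) = 27406*(-1/31990) = -13703/15995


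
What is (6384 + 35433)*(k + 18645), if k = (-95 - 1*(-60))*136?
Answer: 580629045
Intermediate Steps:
k = -4760 (k = (-95 + 60)*136 = -35*136 = -4760)
(6384 + 35433)*(k + 18645) = (6384 + 35433)*(-4760 + 18645) = 41817*13885 = 580629045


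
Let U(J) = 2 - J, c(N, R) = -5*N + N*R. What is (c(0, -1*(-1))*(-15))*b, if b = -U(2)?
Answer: 0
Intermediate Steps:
b = 0 (b = -(2 - 1*2) = -(2 - 2) = -1*0 = 0)
(c(0, -1*(-1))*(-15))*b = ((0*(-5 - 1*(-1)))*(-15))*0 = ((0*(-5 + 1))*(-15))*0 = ((0*(-4))*(-15))*0 = (0*(-15))*0 = 0*0 = 0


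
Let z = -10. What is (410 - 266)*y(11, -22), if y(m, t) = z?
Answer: -1440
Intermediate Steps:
y(m, t) = -10
(410 - 266)*y(11, -22) = (410 - 266)*(-10) = 144*(-10) = -1440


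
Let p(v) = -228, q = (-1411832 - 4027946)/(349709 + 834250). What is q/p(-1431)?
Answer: 2719889/134971326 ≈ 0.020152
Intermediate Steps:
q = -5439778/1183959 ≈ -4.5946
q/p(-1431) = -5439778/1183959/(-228) = -5439778/1183959*(-1/228) = 2719889/134971326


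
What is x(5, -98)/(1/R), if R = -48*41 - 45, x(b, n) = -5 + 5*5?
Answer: -40260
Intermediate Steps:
x(b, n) = 20 (x(b, n) = -5 + 25 = 20)
R = -2013 (R = -1968 - 45 = -2013)
x(5, -98)/(1/R) = 20/(1/(-2013)) = 20/(-1/2013) = 20*(-2013) = -40260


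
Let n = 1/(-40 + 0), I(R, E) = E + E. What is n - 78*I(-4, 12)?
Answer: -74881/40 ≈ -1872.0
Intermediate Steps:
I(R, E) = 2*E
n = -1/40 (n = 1/(-40) = -1/40 ≈ -0.025000)
n - 78*I(-4, 12) = -1/40 - 156*12 = -1/40 - 78*24 = -1/40 - 1872 = -74881/40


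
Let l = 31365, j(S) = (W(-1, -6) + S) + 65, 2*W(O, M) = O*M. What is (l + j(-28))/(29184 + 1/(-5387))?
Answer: 169178735/157214207 ≈ 1.0761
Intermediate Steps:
W(O, M) = M*O/2 (W(O, M) = (O*M)/2 = (M*O)/2 = M*O/2)
j(S) = 68 + S (j(S) = ((½)*(-6)*(-1) + S) + 65 = (3 + S) + 65 = 68 + S)
(l + j(-28))/(29184 + 1/(-5387)) = (31365 + (68 - 28))/(29184 + 1/(-5387)) = (31365 + 40)/(29184 - 1/5387) = 31405/(157214207/5387) = 31405*(5387/157214207) = 169178735/157214207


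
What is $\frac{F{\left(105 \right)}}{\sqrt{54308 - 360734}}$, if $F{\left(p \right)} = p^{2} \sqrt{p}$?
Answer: $- \frac{11025 i \sqrt{3574970}}{102142} \approx - 204.08 i$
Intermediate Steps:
$F{\left(p \right)} = p^{\frac{5}{2}}$
$\frac{F{\left(105 \right)}}{\sqrt{54308 - 360734}} = \frac{105^{\frac{5}{2}}}{\sqrt{54308 - 360734}} = \frac{11025 \sqrt{105}}{\sqrt{-306426}} = \frac{11025 \sqrt{105}}{i \sqrt{306426}} = 11025 \sqrt{105} \left(- \frac{i \sqrt{306426}}{306426}\right) = - \frac{11025 i \sqrt{3574970}}{102142}$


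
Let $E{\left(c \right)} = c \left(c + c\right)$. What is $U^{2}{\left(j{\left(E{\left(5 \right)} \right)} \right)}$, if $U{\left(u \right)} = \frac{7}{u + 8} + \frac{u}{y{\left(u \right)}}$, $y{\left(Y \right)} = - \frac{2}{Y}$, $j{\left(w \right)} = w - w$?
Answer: $\text{NaN} \approx \text{NaN}$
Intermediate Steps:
$E{\left(c \right)} = 2 c^{2}$ ($E{\left(c \right)} = c 2 c = 2 c^{2}$)
$j{\left(w \right)} = 0$
$U{\left(u \right)} = \frac{7}{8 + u} - \frac{u^{2}}{2}$ ($U{\left(u \right)} = \frac{7}{u + 8} + \frac{u}{\left(-2\right) \frac{1}{u}} = \frac{7}{8 + u} + u \left(- \frac{u}{2}\right) = \frac{7}{8 + u} - \frac{u^{2}}{2}$)
$U^{2}{\left(j{\left(E{\left(5 \right)} \right)} \right)} = \left(\frac{14 - 0^{2} \left(8 + 0\right)}{2 \left(8 + 0\right)}\right)^{2} = \left(\frac{14 - 0 \cdot 8}{2 \cdot 8}\right)^{2} = \left(\frac{1}{2} \cdot \frac{1}{8} \left(14 + 0\right)\right)^{2} = \left(\frac{1}{2} \cdot \frac{1}{8} \cdot 14\right)^{2} = \left(\frac{7}{8}\right)^{2} = \frac{49}{64}$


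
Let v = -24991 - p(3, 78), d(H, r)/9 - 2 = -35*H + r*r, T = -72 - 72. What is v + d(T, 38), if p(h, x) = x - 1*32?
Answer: 33337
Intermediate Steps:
T = -144
p(h, x) = -32 + x (p(h, x) = x - 32 = -32 + x)
d(H, r) = 18 - 315*H + 9*r² (d(H, r) = 18 + 9*(-35*H + r*r) = 18 + 9*(-35*H + r²) = 18 + 9*(r² - 35*H) = 18 + (-315*H + 9*r²) = 18 - 315*H + 9*r²)
v = -25037 (v = -24991 - (-32 + 78) = -24991 - 1*46 = -24991 - 46 = -25037)
v + d(T, 38) = -25037 + (18 - 315*(-144) + 9*38²) = -25037 + (18 + 45360 + 9*1444) = -25037 + (18 + 45360 + 12996) = -25037 + 58374 = 33337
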